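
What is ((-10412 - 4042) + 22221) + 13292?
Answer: 21059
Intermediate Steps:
((-10412 - 4042) + 22221) + 13292 = (-14454 + 22221) + 13292 = 7767 + 13292 = 21059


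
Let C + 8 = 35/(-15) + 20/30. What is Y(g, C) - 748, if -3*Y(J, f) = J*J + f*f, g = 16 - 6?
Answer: -21937/27 ≈ -812.48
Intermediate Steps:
C = -29/3 (C = -8 + (35/(-15) + 20/30) = -8 + (35*(-1/15) + 20*(1/30)) = -8 + (-7/3 + ⅔) = -8 - 5/3 = -29/3 ≈ -9.6667)
g = 10
Y(J, f) = -J²/3 - f²/3 (Y(J, f) = -(J*J + f*f)/3 = -(J² + f²)/3 = -J²/3 - f²/3)
Y(g, C) - 748 = (-⅓*10² - (-29/3)²/3) - 748 = (-⅓*100 - ⅓*841/9) - 748 = (-100/3 - 841/27) - 748 = -1741/27 - 748 = -21937/27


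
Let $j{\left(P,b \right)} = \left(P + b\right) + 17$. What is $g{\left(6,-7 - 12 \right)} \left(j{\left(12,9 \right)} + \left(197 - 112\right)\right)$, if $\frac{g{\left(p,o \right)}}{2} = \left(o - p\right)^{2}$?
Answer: $153750$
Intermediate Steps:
$g{\left(p,o \right)} = 2 \left(o - p\right)^{2}$
$j{\left(P,b \right)} = 17 + P + b$
$g{\left(6,-7 - 12 \right)} \left(j{\left(12,9 \right)} + \left(197 - 112\right)\right) = 2 \left(\left(-7 - 12\right) - 6\right)^{2} \left(\left(17 + 12 + 9\right) + \left(197 - 112\right)\right) = 2 \left(\left(-7 - 12\right) - 6\right)^{2} \left(38 + \left(197 - 112\right)\right) = 2 \left(-19 - 6\right)^{2} \left(38 + 85\right) = 2 \left(-25\right)^{2} \cdot 123 = 2 \cdot 625 \cdot 123 = 1250 \cdot 123 = 153750$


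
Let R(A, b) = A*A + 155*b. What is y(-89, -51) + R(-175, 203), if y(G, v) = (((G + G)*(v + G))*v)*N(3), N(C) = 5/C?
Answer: -2056110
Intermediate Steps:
R(A, b) = A² + 155*b
y(G, v) = 10*G*v*(G + v)/3 (y(G, v) = (((G + G)*(v + G))*v)*(5/3) = (((2*G)*(G + v))*v)*(5*(⅓)) = ((2*G*(G + v))*v)*(5/3) = (2*G*v*(G + v))*(5/3) = 10*G*v*(G + v)/3)
y(-89, -51) + R(-175, 203) = (10/3)*(-89)*(-51)*(-89 - 51) + ((-175)² + 155*203) = (10/3)*(-89)*(-51)*(-140) + (30625 + 31465) = -2118200 + 62090 = -2056110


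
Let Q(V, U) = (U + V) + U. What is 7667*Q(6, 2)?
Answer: 76670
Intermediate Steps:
Q(V, U) = V + 2*U
7667*Q(6, 2) = 7667*(6 + 2*2) = 7667*(6 + 4) = 7667*10 = 76670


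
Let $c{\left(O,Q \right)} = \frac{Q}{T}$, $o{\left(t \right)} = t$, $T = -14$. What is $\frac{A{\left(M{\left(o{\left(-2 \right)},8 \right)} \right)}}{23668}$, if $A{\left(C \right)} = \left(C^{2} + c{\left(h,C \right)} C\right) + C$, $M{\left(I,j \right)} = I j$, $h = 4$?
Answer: $\frac{4}{427} \approx 0.0093677$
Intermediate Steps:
$c{\left(O,Q \right)} = - \frac{Q}{14}$ ($c{\left(O,Q \right)} = \frac{Q}{-14} = Q \left(- \frac{1}{14}\right) = - \frac{Q}{14}$)
$A{\left(C \right)} = C + \frac{13 C^{2}}{14}$ ($A{\left(C \right)} = \left(C^{2} + - \frac{C}{14} C\right) + C = \left(C^{2} - \frac{C^{2}}{14}\right) + C = \frac{13 C^{2}}{14} + C = C + \frac{13 C^{2}}{14}$)
$\frac{A{\left(M{\left(o{\left(-2 \right)},8 \right)} \right)}}{23668} = \frac{\frac{1}{14} \left(\left(-2\right) 8\right) \left(14 + 13 \left(\left(-2\right) 8\right)\right)}{23668} = \frac{1}{14} \left(-16\right) \left(14 + 13 \left(-16\right)\right) \frac{1}{23668} = \frac{1}{14} \left(-16\right) \left(14 - 208\right) \frac{1}{23668} = \frac{1}{14} \left(-16\right) \left(-194\right) \frac{1}{23668} = \frac{1552}{7} \cdot \frac{1}{23668} = \frac{4}{427}$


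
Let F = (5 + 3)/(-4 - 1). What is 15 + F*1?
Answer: 67/5 ≈ 13.400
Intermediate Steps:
F = -8/5 (F = 8/(-5) = 8*(-⅕) = -8/5 ≈ -1.6000)
15 + F*1 = 15 - 8/5*1 = 15 - 8/5 = 67/5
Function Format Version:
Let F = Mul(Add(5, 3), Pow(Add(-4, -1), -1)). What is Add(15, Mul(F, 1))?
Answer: Rational(67, 5) ≈ 13.400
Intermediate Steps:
F = Rational(-8, 5) (F = Mul(8, Pow(-5, -1)) = Mul(8, Rational(-1, 5)) = Rational(-8, 5) ≈ -1.6000)
Add(15, Mul(F, 1)) = Add(15, Mul(Rational(-8, 5), 1)) = Add(15, Rational(-8, 5)) = Rational(67, 5)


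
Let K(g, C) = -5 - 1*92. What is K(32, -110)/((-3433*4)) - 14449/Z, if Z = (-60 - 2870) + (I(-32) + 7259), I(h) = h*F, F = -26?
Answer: -197913051/70870852 ≈ -2.7926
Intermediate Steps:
K(g, C) = -97 (K(g, C) = -5 - 92 = -97)
I(h) = -26*h (I(h) = h*(-26) = -26*h)
Z = 5161 (Z = (-60 - 2870) + (-26*(-32) + 7259) = -2930 + (832 + 7259) = -2930 + 8091 = 5161)
K(32, -110)/((-3433*4)) - 14449/Z = -97/((-3433*4)) - 14449/5161 = -97/(-13732) - 14449*1/5161 = -97*(-1/13732) - 14449/5161 = 97/13732 - 14449/5161 = -197913051/70870852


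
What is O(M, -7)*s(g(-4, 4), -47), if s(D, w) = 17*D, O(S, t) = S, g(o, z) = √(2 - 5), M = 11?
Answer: 187*I*√3 ≈ 323.89*I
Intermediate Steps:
g(o, z) = I*√3 (g(o, z) = √(-3) = I*√3)
O(M, -7)*s(g(-4, 4), -47) = 11*(17*(I*√3)) = 11*(17*I*√3) = 187*I*√3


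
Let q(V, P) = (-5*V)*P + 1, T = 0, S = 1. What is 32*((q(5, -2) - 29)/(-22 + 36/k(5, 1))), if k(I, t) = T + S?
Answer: 352/7 ≈ 50.286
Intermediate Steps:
k(I, t) = 1 (k(I, t) = 0 + 1 = 1)
q(V, P) = 1 - 5*P*V (q(V, P) = -5*P*V + 1 = 1 - 5*P*V)
32*((q(5, -2) - 29)/(-22 + 36/k(5, 1))) = 32*(((1 - 5*(-2)*5) - 29)/(-22 + 36/1)) = 32*(((1 + 50) - 29)/(-22 + 36*1)) = 32*((51 - 29)/(-22 + 36)) = 32*(22/14) = 32*(22*(1/14)) = 32*(11/7) = 352/7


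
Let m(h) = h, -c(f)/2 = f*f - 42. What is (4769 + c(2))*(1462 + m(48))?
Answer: 7315950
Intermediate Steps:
c(f) = 84 - 2*f² (c(f) = -2*(f*f - 42) = -2*(f² - 42) = -2*(-42 + f²) = 84 - 2*f²)
(4769 + c(2))*(1462 + m(48)) = (4769 + (84 - 2*2²))*(1462 + 48) = (4769 + (84 - 2*4))*1510 = (4769 + (84 - 8))*1510 = (4769 + 76)*1510 = 4845*1510 = 7315950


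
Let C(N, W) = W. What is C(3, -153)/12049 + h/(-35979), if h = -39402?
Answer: 156416637/144503657 ≈ 1.0824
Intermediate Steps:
C(3, -153)/12049 + h/(-35979) = -153/12049 - 39402/(-35979) = -153*1/12049 - 39402*(-1/35979) = -153/12049 + 13134/11993 = 156416637/144503657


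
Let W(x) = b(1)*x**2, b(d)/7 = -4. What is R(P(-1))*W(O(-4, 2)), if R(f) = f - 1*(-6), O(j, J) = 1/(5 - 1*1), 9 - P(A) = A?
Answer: -28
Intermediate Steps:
P(A) = 9 - A
b(d) = -28 (b(d) = 7*(-4) = -28)
O(j, J) = 1/4 (O(j, J) = 1/(5 - 1) = 1/4)
W(x) = -28*x**2
R(f) = 6 + f (R(f) = f + 6 = 6 + f)
R(P(-1))*W(O(-4, 2)) = (6 + (9 - 1*(-1)))*(-28*(1/4)**2) = (6 + (9 + 1))*(-28*1/16) = (6 + 10)*(-7/4) = 16*(-7/4) = -28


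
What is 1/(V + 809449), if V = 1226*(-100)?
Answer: 1/686849 ≈ 1.4559e-6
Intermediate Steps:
V = -122600
1/(V + 809449) = 1/(-122600 + 809449) = 1/686849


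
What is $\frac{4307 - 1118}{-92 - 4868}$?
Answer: $- \frac{3189}{4960} \approx -0.64294$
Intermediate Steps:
$\frac{4307 - 1118}{-92 - 4868} = \frac{3189}{-4960} = 3189 \left(- \frac{1}{4960}\right) = - \frac{3189}{4960}$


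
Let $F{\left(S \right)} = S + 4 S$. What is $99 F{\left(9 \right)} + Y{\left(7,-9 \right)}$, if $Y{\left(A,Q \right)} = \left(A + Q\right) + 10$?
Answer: $4463$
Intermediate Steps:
$Y{\left(A,Q \right)} = 10 + A + Q$
$F{\left(S \right)} = 5 S$
$99 F{\left(9 \right)} + Y{\left(7,-9 \right)} = 99 \cdot 5 \cdot 9 + \left(10 + 7 - 9\right) = 99 \cdot 45 + 8 = 4455 + 8 = 4463$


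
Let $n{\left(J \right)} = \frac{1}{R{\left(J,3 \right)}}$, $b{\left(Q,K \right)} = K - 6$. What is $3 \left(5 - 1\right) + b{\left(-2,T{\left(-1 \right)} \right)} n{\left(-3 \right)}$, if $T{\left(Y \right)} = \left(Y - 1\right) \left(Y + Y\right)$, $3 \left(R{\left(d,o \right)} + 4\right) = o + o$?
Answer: $13$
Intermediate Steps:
$R{\left(d,o \right)} = -4 + \frac{2 o}{3}$ ($R{\left(d,o \right)} = -4 + \frac{o + o}{3} = -4 + \frac{2 o}{3}$)
$T{\left(Y \right)} = 2 Y \left(-1 + Y\right)$ ($T{\left(Y \right)} = \left(-1 + Y\right) 2 Y = 2 Y \left(-1 + Y\right)$)
$b{\left(Q,K \right)} = -6 + K$ ($b{\left(Q,K \right)} = K - 6 = -6 + K$)
$n{\left(J \right)} = - \frac{1}{2}$ ($n{\left(J \right)} = \frac{1}{-4 + \frac{2}{3} \cdot 3} = \frac{1}{-4 + 2} = \frac{1}{-2} = - \frac{1}{2}$)
$3 \left(5 - 1\right) + b{\left(-2,T{\left(-1 \right)} \right)} n{\left(-3 \right)} = 3 \left(5 - 1\right) + \left(-6 + 2 \left(-1\right) \left(-1 - 1\right)\right) \left(- \frac{1}{2}\right) = 3 \cdot 4 + \left(-6 + 2 \left(-1\right) \left(-2\right)\right) \left(- \frac{1}{2}\right) = 12 + \left(-6 + 4\right) \left(- \frac{1}{2}\right) = 12 - -1 = 12 + 1 = 13$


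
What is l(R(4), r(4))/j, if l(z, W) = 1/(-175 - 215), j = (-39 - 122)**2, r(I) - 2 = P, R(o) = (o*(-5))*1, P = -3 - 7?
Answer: -1/10109190 ≈ -9.8920e-8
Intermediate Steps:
P = -10
R(o) = -5*o (R(o) = -5*o*1 = -5*o)
r(I) = -8 (r(I) = 2 - 10 = -8)
j = 25921 (j = (-161)**2 = 25921)
l(z, W) = -1/390 (l(z, W) = 1/(-390) = -1/390)
l(R(4), r(4))/j = -1/390/25921 = -1/390*1/25921 = -1/10109190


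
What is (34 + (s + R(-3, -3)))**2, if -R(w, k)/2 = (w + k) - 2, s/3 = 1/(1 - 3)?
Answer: 9409/4 ≈ 2352.3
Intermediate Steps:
s = -3/2 (s = 3/(1 - 3) = 3/(-2) = 3*(-1/2) = -3/2 ≈ -1.5000)
R(w, k) = 4 - 2*k - 2*w (R(w, k) = -2*((w + k) - 2) = -2*((k + w) - 2) = -2*(-2 + k + w) = 4 - 2*k - 2*w)
(34 + (s + R(-3, -3)))**2 = (34 + (-3/2 + (4 - 2*(-3) - 2*(-3))))**2 = (34 + (-3/2 + (4 + 6 + 6)))**2 = (34 + (-3/2 + 16))**2 = (34 + 29/2)**2 = (97/2)**2 = 9409/4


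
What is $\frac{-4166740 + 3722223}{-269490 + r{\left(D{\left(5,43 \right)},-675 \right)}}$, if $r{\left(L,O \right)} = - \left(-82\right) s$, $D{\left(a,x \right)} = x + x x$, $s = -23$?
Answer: $\frac{444517}{271376} \approx 1.638$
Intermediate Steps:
$D{\left(a,x \right)} = x + x^{2}$
$r{\left(L,O \right)} = -1886$ ($r{\left(L,O \right)} = - \left(-82\right) \left(-23\right) = \left(-1\right) 1886 = -1886$)
$\frac{-4166740 + 3722223}{-269490 + r{\left(D{\left(5,43 \right)},-675 \right)}} = \frac{-4166740 + 3722223}{-269490 - 1886} = - \frac{444517}{-271376} = \left(-444517\right) \left(- \frac{1}{271376}\right) = \frac{444517}{271376}$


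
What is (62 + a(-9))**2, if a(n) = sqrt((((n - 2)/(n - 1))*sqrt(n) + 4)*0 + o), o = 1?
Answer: 3969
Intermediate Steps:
a(n) = 1 (a(n) = sqrt((((n - 2)/(n - 1))*sqrt(n) + 4)*0 + 1) = sqrt((((-2 + n)/(-1 + n))*sqrt(n) + 4)*0 + 1) = sqrt((sqrt(n)*(-2 + n)/(-1 + n) + 4)*0 + 1) = sqrt((4 + sqrt(n)*(-2 + n)/(-1 + n))*0 + 1) = sqrt(0 + 1) = sqrt(1) = 1)
(62 + a(-9))**2 = (62 + 1)**2 = 63**2 = 3969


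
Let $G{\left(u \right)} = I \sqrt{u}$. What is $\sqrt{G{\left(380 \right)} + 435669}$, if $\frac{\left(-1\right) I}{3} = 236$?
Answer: $\sqrt{435669 - 1416 \sqrt{95}} \approx 649.51$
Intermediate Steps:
$I = -708$ ($I = \left(-3\right) 236 = -708$)
$G{\left(u \right)} = - 708 \sqrt{u}$
$\sqrt{G{\left(380 \right)} + 435669} = \sqrt{- 708 \sqrt{380} + 435669} = \sqrt{- 708 \cdot 2 \sqrt{95} + 435669} = \sqrt{- 1416 \sqrt{95} + 435669} = \sqrt{435669 - 1416 \sqrt{95}}$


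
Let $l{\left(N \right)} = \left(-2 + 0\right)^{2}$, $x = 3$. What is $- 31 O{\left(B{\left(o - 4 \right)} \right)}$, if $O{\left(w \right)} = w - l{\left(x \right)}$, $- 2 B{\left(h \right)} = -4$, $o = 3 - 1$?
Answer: $62$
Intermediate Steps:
$o = 2$ ($o = 3 - 1 = 2$)
$B{\left(h \right)} = 2$ ($B{\left(h \right)} = \left(- \frac{1}{2}\right) \left(-4\right) = 2$)
$l{\left(N \right)} = 4$ ($l{\left(N \right)} = \left(-2\right)^{2} = 4$)
$O{\left(w \right)} = -4 + w$ ($O{\left(w \right)} = w - 4 = -4 + w$)
$- 31 O{\left(B{\left(o - 4 \right)} \right)} = - 31 \left(-4 + 2\right) = \left(-31\right) \left(-2\right) = 62$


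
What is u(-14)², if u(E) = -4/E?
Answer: 4/49 ≈ 0.081633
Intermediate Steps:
u(-14)² = (-4/(-14))² = (-4*(-1/14))² = (2/7)² = 4/49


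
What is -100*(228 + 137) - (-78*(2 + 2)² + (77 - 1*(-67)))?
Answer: -35396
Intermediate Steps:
-100*(228 + 137) - (-78*(2 + 2)² + (77 - 1*(-67))) = -100*365 - (-78*4² + (77 + 67)) = -36500 - (-78*16 + 144) = -36500 - (-1248 + 144) = -36500 - 1*(-1104) = -36500 + 1104 = -35396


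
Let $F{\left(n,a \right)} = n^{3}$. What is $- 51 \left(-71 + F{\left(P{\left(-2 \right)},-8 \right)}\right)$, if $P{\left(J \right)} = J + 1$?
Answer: $3672$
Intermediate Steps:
$P{\left(J \right)} = 1 + J$
$- 51 \left(-71 + F{\left(P{\left(-2 \right)},-8 \right)}\right) = - 51 \left(-71 + \left(1 - 2\right)^{3}\right) = - 51 \left(-71 + \left(-1\right)^{3}\right) = - 51 \left(-71 - 1\right) = \left(-51\right) \left(-72\right) = 3672$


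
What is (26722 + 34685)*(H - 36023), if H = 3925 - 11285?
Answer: -2664019881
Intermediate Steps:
H = -7360
(26722 + 34685)*(H - 36023) = (26722 + 34685)*(-7360 - 36023) = 61407*(-43383) = -2664019881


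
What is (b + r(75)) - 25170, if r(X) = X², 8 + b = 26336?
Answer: 6783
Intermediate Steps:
b = 26328 (b = -8 + 26336 = 26328)
(b + r(75)) - 25170 = (26328 + 75²) - 25170 = (26328 + 5625) - 25170 = 31953 - 25170 = 6783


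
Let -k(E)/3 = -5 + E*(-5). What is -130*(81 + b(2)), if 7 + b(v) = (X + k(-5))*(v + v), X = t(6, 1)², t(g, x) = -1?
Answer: 21060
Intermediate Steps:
k(E) = 15 + 15*E (k(E) = -3*(-5 + E*(-5)) = -3*(-5 - 5*E) = 15 + 15*E)
X = 1 (X = (-1)² = 1)
b(v) = -7 - 118*v (b(v) = -7 + (1 + (15 + 15*(-5)))*(v + v) = -7 + (1 + (15 - 75))*(2*v) = -7 + (1 - 60)*(2*v) = -7 - 118*v)
-130*(81 + b(2)) = -130*(81 + (-7 - 118*2)) = -130*(81 + (-7 - 236)) = -130*(81 - 243) = -130*(-162) = 21060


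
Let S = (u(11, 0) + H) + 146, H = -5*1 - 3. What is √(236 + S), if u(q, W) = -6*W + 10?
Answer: 8*√6 ≈ 19.596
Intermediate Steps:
u(q, W) = 10 - 6*W
H = -8 (H = -5 - 3 = -8)
S = 148 (S = ((10 - 6*0) - 8) + 146 = ((10 + 0) - 8) + 146 = (10 - 8) + 146 = 2 + 146 = 148)
√(236 + S) = √(236 + 148) = √384 = 8*√6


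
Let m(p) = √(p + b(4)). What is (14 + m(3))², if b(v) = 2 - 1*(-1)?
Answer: (14 + √6)² ≈ 270.59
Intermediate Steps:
b(v) = 3 (b(v) = 2 + 1 = 3)
m(p) = √(3 + p) (m(p) = √(p + 3) = √(3 + p))
(14 + m(3))² = (14 + √(3 + 3))² = (14 + √6)²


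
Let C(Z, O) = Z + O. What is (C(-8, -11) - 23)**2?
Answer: 1764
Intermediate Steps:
C(Z, O) = O + Z
(C(-8, -11) - 23)**2 = ((-11 - 8) - 23)**2 = (-19 - 23)**2 = (-42)**2 = 1764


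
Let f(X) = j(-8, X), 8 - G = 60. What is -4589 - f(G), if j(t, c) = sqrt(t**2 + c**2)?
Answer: -4589 - 4*sqrt(173) ≈ -4641.6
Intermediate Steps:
G = -52 (G = 8 - 1*60 = 8 - 60 = -52)
j(t, c) = sqrt(c**2 + t**2)
f(X) = sqrt(64 + X**2) (f(X) = sqrt(X**2 + (-8)**2) = sqrt(X**2 + 64) = sqrt(64 + X**2))
-4589 - f(G) = -4589 - sqrt(64 + (-52)**2) = -4589 - sqrt(64 + 2704) = -4589 - sqrt(2768) = -4589 - 4*sqrt(173)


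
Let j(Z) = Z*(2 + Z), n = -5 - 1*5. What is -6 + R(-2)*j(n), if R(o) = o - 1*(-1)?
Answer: -86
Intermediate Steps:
n = -10 (n = -5 - 5 = -10)
R(o) = 1 + o (R(o) = o + 1 = 1 + o)
-6 + R(-2)*j(n) = -6 + (1 - 2)*(-10*(2 - 10)) = -6 - (-10)*(-8) = -6 - 1*80 = -6 - 80 = -86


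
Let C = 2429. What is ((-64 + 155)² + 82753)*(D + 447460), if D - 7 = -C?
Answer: 40513589292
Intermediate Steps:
D = -2422 (D = 7 - 1*2429 = 7 - 2429 = -2422)
((-64 + 155)² + 82753)*(D + 447460) = ((-64 + 155)² + 82753)*(-2422 + 447460) = (91² + 82753)*445038 = (8281 + 82753)*445038 = 91034*445038 = 40513589292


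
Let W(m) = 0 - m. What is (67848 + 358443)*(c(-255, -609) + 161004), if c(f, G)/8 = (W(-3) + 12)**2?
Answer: 69401879964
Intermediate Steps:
W(m) = -m
c(f, G) = 1800 (c(f, G) = 8*(-1*(-3) + 12)**2 = 8*(3 + 12)**2 = 8*15**2 = 8*225 = 1800)
(67848 + 358443)*(c(-255, -609) + 161004) = (67848 + 358443)*(1800 + 161004) = 426291*162804 = 69401879964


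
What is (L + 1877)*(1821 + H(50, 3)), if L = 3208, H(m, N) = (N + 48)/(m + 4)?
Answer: 18529175/2 ≈ 9.2646e+6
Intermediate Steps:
H(m, N) = (48 + N)/(4 + m)
(L + 1877)*(1821 + H(50, 3)) = (3208 + 1877)*(1821 + (48 + 3)/(4 + 50)) = 5085*(1821 + 51/54) = 5085*(1821 + (1/54)*51) = 5085*(1821 + 17/18) = 5085*(32795/18) = 18529175/2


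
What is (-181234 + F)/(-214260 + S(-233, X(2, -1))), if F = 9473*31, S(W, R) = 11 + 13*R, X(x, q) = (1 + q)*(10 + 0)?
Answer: -112429/214249 ≈ -0.52476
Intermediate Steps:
X(x, q) = 10 + 10*q (X(x, q) = (1 + q)*10 = 10 + 10*q)
F = 293663
(-181234 + F)/(-214260 + S(-233, X(2, -1))) = (-181234 + 293663)/(-214260 + (11 + 13*(10 + 10*(-1)))) = 112429/(-214260 + (11 + 13*(10 - 10))) = 112429/(-214260 + (11 + 13*0)) = 112429/(-214260 + (11 + 0)) = 112429/(-214260 + 11) = 112429/(-214249) = 112429*(-1/214249) = -112429/214249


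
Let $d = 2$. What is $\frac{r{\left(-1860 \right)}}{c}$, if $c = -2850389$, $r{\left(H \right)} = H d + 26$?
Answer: $\frac{3694}{2850389} \approx 0.001296$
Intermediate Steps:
$r{\left(H \right)} = 26 + 2 H$ ($r{\left(H \right)} = H 2 + 26 = 2 H + 26 = 26 + 2 H$)
$\frac{r{\left(-1860 \right)}}{c} = \frac{26 + 2 \left(-1860\right)}{-2850389} = \left(26 - 3720\right) \left(- \frac{1}{2850389}\right) = \left(-3694\right) \left(- \frac{1}{2850389}\right) = \frac{3694}{2850389}$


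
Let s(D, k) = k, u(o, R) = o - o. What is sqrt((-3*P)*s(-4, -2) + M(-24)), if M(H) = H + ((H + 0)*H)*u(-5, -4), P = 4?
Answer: 0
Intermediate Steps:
u(o, R) = 0
M(H) = H (M(H) = H + ((H + 0)*H)*0 = H + (H*H)*0 = H + H**2*0 = H + 0 = H)
sqrt((-3*P)*s(-4, -2) + M(-24)) = sqrt(-3*4*(-2) - 24) = sqrt(-12*(-2) - 24) = sqrt(24 - 24) = sqrt(0) = 0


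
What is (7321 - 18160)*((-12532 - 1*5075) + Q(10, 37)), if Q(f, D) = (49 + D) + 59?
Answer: 189270618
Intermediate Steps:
Q(f, D) = 108 + D
(7321 - 18160)*((-12532 - 1*5075) + Q(10, 37)) = (7321 - 18160)*((-12532 - 1*5075) + (108 + 37)) = -10839*((-12532 - 5075) + 145) = -10839*(-17607 + 145) = -10839*(-17462) = 189270618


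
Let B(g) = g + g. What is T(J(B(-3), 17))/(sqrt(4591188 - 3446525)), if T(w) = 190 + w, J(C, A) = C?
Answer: 184*sqrt(1144663)/1144663 ≈ 0.17198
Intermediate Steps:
B(g) = 2*g
T(J(B(-3), 17))/(sqrt(4591188 - 3446525)) = (190 + 2*(-3))/(sqrt(4591188 - 3446525)) = (190 - 6)/(sqrt(1144663)) = 184*(sqrt(1144663)/1144663) = 184*sqrt(1144663)/1144663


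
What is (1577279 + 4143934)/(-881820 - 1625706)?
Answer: -1907071/835842 ≈ -2.2816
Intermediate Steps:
(1577279 + 4143934)/(-881820 - 1625706) = 5721213/(-2507526) = 5721213*(-1/2507526) = -1907071/835842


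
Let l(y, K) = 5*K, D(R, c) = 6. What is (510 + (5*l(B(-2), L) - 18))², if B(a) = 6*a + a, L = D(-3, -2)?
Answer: 412164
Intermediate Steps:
L = 6
B(a) = 7*a
(510 + (5*l(B(-2), L) - 18))² = (510 + (5*(5*6) - 18))² = (510 + (5*30 - 18))² = (510 + (150 - 18))² = (510 + 132)² = 642² = 412164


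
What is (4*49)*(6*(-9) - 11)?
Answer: -12740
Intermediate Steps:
(4*49)*(6*(-9) - 11) = 196*(-54 - 11) = 196*(-65) = -12740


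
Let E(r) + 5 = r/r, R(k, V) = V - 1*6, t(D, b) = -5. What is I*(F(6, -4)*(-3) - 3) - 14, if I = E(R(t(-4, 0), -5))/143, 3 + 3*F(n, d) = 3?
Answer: -1990/143 ≈ -13.916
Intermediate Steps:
F(n, d) = 0 (F(n, d) = -1 + (⅓)*3 = -1 + 1 = 0)
R(k, V) = -6 + V (R(k, V) = V - 6 = -6 + V)
E(r) = -4 (E(r) = -5 + r/r = -5 + 1 = -4)
I = -4/143 ≈ -0.027972
I*(F(6, -4)*(-3) - 3) - 14 = -4*(0*(-3) - 3)/143 - 14 = -4*(0 - 3)/143 - 14 = -4/143*(-3) - 14 = 12/143 - 14 = -1990/143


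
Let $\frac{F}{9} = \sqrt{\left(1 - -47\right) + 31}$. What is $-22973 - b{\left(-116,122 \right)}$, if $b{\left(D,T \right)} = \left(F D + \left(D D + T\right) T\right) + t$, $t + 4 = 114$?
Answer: $-1679599 + 1044 \sqrt{79} \approx -1.6703 \cdot 10^{6}$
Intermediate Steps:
$t = 110$ ($t = -4 + 114 = 110$)
$F = 9 \sqrt{79}$ ($F = 9 \sqrt{\left(1 - -47\right) + 31} = 9 \sqrt{\left(1 + 47\right) + 31} = 9 \sqrt{48 + 31} = 9 \sqrt{79} \approx 79.994$)
$b{\left(D,T \right)} = 110 + T \left(T + D^{2}\right) + 9 D \sqrt{79}$ ($b{\left(D,T \right)} = \left(9 \sqrt{79} D + \left(D D + T\right) T\right) + 110 = \left(9 D \sqrt{79} + \left(D^{2} + T\right) T\right) + 110 = \left(9 D \sqrt{79} + \left(T + D^{2}\right) T\right) + 110 = \left(9 D \sqrt{79} + T \left(T + D^{2}\right)\right) + 110 = \left(T \left(T + D^{2}\right) + 9 D \sqrt{79}\right) + 110 = 110 + T \left(T + D^{2}\right) + 9 D \sqrt{79}$)
$-22973 - b{\left(-116,122 \right)} = -22973 - \left(110 + 122^{2} + 122 \left(-116\right)^{2} + 9 \left(-116\right) \sqrt{79}\right) = -22973 - \left(110 + 14884 + 122 \cdot 13456 - 1044 \sqrt{79}\right) = -22973 - \left(110 + 14884 + 1641632 - 1044 \sqrt{79}\right) = -22973 - \left(1656626 - 1044 \sqrt{79}\right) = -1679599 + 1044 \sqrt{79}$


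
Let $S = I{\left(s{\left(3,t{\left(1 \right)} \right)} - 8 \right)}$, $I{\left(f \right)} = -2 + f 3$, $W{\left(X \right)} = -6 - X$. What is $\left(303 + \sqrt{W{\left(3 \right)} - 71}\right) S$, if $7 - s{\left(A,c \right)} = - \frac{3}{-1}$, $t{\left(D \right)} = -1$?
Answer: $-4242 - 56 i \sqrt{5} \approx -4242.0 - 125.22 i$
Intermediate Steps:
$s{\left(A,c \right)} = 4$ ($s{\left(A,c \right)} = 7 - - \frac{3}{-1} = 7 - \left(-3\right) \left(-1\right) = 7 - 3 = 4$)
$I{\left(f \right)} = -2 + 3 f$
$S = -14$ ($S = -2 + 3 \left(4 - 8\right) = -2 + 3 \left(-4\right) = -2 - 12 = -14$)
$\left(303 + \sqrt{W{\left(3 \right)} - 71}\right) S = \left(303 + \sqrt{\left(-6 - 3\right) - 71}\right) \left(-14\right) = \left(303 + \sqrt{-9 - 71}\right) \left(-14\right) = \left(303 + \sqrt{-80}\right) \left(-14\right) = \left(303 + 4 i \sqrt{5}\right) \left(-14\right) = -4242 - 56 i \sqrt{5}$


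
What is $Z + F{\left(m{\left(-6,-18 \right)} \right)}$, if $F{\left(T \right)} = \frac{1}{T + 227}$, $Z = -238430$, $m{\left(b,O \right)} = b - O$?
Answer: $- \frac{56984769}{239} \approx -2.3843 \cdot 10^{5}$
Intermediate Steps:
$F{\left(T \right)} = \frac{1}{227 + T}$
$Z + F{\left(m{\left(-6,-18 \right)} \right)} = -238430 + \frac{1}{227 - -12} = -238430 + \frac{1}{227 + \left(-6 + 18\right)} = -238430 + \frac{1}{227 + 12} = -238430 + \frac{1}{239} = - \frac{56984769}{239}$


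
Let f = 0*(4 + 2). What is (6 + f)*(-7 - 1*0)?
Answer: -42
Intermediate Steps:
f = 0 (f = 0*6 = 0)
(6 + f)*(-7 - 1*0) = (6 + 0)*(-7 - 1*0) = 6*(-7 + 0) = 6*(-7) = -42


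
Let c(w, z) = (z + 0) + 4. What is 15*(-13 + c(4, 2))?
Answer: -105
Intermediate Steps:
c(w, z) = 4 + z (c(w, z) = z + 4 = 4 + z)
15*(-13 + c(4, 2)) = 15*(-13 + (4 + 2)) = 15*(-13 + 6) = 15*(-7) = -105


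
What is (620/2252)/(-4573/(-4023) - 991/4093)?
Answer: 2552251545/8293269248 ≈ 0.30775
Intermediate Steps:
(620/2252)/(-4573/(-4023) - 991/4093) = (620*(1/2252))/(-4573*(-1/4023) - 991*1/4093) = 155/(563*(4573/4023 - 991/4093)) = 155/(563*(14730496/16466139)) = (155/563)*(16466139/14730496) = 2552251545/8293269248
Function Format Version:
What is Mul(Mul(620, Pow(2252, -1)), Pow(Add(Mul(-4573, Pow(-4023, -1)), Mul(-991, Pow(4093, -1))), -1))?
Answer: Rational(2552251545, 8293269248) ≈ 0.30775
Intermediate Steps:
Mul(Mul(620, Pow(2252, -1)), Pow(Add(Mul(-4573, Pow(-4023, -1)), Mul(-991, Pow(4093, -1))), -1)) = Mul(Mul(620, Rational(1, 2252)), Pow(Add(Mul(-4573, Rational(-1, 4023)), Mul(-991, Rational(1, 4093))), -1)) = Mul(Rational(155, 563), Pow(Add(Rational(4573, 4023), Rational(-991, 4093)), -1)) = Mul(Rational(155, 563), Pow(Rational(14730496, 16466139), -1)) = Mul(Rational(155, 563), Rational(16466139, 14730496)) = Rational(2552251545, 8293269248)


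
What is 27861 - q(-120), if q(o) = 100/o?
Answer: 167171/6 ≈ 27862.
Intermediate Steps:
27861 - q(-120) = 27861 - 100/(-120) = 27861 - 100*(-1)/120 = 27861 - 1*(-⅚) = 27861 + ⅚ = 167171/6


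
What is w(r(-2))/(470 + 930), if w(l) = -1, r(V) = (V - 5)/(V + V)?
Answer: -1/1400 ≈ -0.00071429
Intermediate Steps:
r(V) = (-5 + V)/(2*V) (r(V) = (-5 + V)/((2*V)) = (-5 + V)*(1/(2*V)) = (-5 + V)/(2*V))
w(r(-2))/(470 + 930) = -1/(470 + 930) = -1/1400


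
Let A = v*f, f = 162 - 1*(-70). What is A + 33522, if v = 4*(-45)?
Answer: -8238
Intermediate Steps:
f = 232 (f = 162 + 70 = 232)
v = -180
A = -41760 (A = -180*232 = -41760)
A + 33522 = -41760 + 33522 = -8238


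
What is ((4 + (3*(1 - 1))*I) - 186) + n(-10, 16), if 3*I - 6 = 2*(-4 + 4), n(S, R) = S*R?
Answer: -342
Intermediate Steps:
n(S, R) = R*S
I = 2 (I = 2 + (2*(-4 + 4))/3 = 2 + (2*0)/3 = 2 + (⅓)*0 = 2 + 0 = 2)
((4 + (3*(1 - 1))*I) - 186) + n(-10, 16) = ((4 + (3*(1 - 1))*2) - 186) + 16*(-10) = ((4 + (3*0)*2) - 186) - 160 = ((4 + 0*2) - 186) - 160 = ((4 + 0) - 186) - 160 = (4 - 186) - 160 = -182 - 160 = -342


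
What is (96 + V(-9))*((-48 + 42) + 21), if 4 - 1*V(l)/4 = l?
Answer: 2220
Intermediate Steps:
V(l) = 16 - 4*l
(96 + V(-9))*((-48 + 42) + 21) = (96 + (16 - 4*(-9)))*((-48 + 42) + 21) = (96 + (16 + 36))*(-6 + 21) = (96 + 52)*15 = 148*15 = 2220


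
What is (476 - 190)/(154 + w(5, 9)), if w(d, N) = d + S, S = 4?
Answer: 286/163 ≈ 1.7546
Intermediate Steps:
w(d, N) = 4 + d (w(d, N) = d + 4 = 4 + d)
(476 - 190)/(154 + w(5, 9)) = (476 - 190)/(154 + (4 + 5)) = 286/(154 + 9) = 286/163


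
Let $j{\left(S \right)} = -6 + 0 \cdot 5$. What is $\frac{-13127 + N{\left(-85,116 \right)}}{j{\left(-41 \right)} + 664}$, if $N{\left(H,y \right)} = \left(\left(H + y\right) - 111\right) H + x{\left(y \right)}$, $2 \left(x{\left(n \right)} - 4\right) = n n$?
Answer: $\frac{405}{658} \approx 0.6155$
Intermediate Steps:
$j{\left(S \right)} = -6$ ($j{\left(S \right)} = -6 + 0 = -6$)
$x{\left(n \right)} = 4 + \frac{n^{2}}{2}$ ($x{\left(n \right)} = 4 + \frac{n n}{2} = 4 + \frac{n^{2}}{2}$)
$N{\left(H,y \right)} = 4 + \frac{y^{2}}{2} + H \left(-111 + H + y\right)$ ($N{\left(H,y \right)} = \left(\left(H + y\right) - 111\right) H + \left(4 + \frac{y^{2}}{2}\right) = \left(-111 + H + y\right) H + \left(4 + \frac{y^{2}}{2}\right) = H \left(-111 + H + y\right) + \left(4 + \frac{y^{2}}{2}\right) = 4 + \frac{y^{2}}{2} + H \left(-111 + H + y\right)$)
$\frac{-13127 + N{\left(-85,116 \right)}}{j{\left(-41 \right)} + 664} = \frac{-13127 + \left(4 + \left(-85\right)^{2} + \frac{116^{2}}{2} - -9435 - 9860\right)}{-6 + 664} = \frac{-13127 + \left(4 + 7225 + \frac{1}{2} \cdot 13456 + 9435 - 9860\right)}{658} = \left(-13127 + \left(4 + 7225 + 6728 + 9435 - 9860\right)\right) \frac{1}{658} = \left(-13127 + 13532\right) \frac{1}{658} = 405 \cdot \frac{1}{658} = \frac{405}{658}$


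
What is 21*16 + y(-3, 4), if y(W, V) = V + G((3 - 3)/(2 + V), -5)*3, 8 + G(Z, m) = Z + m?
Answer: 301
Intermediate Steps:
G(Z, m) = -8 + Z + m (G(Z, m) = -8 + (Z + m) = -8 + Z + m)
y(W, V) = -39 + V (y(W, V) = V + (-8 + (3 - 3)/(2 + V) - 5)*3 = V + (-8 + 0/(2 + V) - 5)*3 = V + (-8 + 0 - 5)*3 = V - 13*3 = V - 39 = -39 + V)
21*16 + y(-3, 4) = 21*16 + (-39 + 4) = 336 - 35 = 301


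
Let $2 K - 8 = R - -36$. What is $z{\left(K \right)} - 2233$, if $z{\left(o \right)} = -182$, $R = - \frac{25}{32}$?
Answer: $-2415$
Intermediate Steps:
$R = - \frac{25}{32}$ ($R = \left(-25\right) \frac{1}{32} = - \frac{25}{32} \approx -0.78125$)
$K = \frac{1383}{64}$ ($K = 4 + \frac{- \frac{25}{32} - -36}{2} = 4 + \frac{- \frac{25}{32} + 36}{2} = 4 + \frac{1}{2} \cdot \frac{1127}{32} = 4 + \frac{1127}{64} = \frac{1383}{64} \approx 21.609$)
$z{\left(K \right)} - 2233 = -182 - 2233 = -2415$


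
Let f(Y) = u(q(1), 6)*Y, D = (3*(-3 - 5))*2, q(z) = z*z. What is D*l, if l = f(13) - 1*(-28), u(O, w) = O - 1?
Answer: -1344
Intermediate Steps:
q(z) = z**2
u(O, w) = -1 + O
D = -48 (D = (3*(-8))*2 = -24*2 = -48)
f(Y) = 0 (f(Y) = (-1 + 1**2)*Y = (-1 + 1)*Y = 0*Y = 0)
l = 28 (l = 0 - 1*(-28) = 0 + 28 = 28)
D*l = -48*28 = -1344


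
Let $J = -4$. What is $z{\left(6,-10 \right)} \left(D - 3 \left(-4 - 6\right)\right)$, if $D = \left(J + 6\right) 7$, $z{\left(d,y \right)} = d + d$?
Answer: $528$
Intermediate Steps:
$z{\left(d,y \right)} = 2 d$
$D = 14$ ($D = \left(-4 + 6\right) 7 = 2 \cdot 7 = 14$)
$z{\left(6,-10 \right)} \left(D - 3 \left(-4 - 6\right)\right) = 2 \cdot 6 \left(14 - 3 \left(-4 - 6\right)\right) = 12 \left(14 - -30\right) = 12 \left(14 + 30\right) = 12 \cdot 44 = 528$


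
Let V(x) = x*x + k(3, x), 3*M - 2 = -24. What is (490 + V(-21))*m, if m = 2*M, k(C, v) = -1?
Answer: -13640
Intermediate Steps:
M = -22/3 (M = 2/3 + (1/3)*(-24) = 2/3 - 8 = -22/3 ≈ -7.3333)
V(x) = -1 + x**2 (V(x) = x*x - 1 = x**2 - 1 = -1 + x**2)
m = -44/3 (m = 2*(-22/3) = -44/3 ≈ -14.667)
(490 + V(-21))*m = (490 + (-1 + (-21)**2))*(-44/3) = (490 + (-1 + 441))*(-44/3) = (490 + 440)*(-44/3) = 930*(-44/3) = -13640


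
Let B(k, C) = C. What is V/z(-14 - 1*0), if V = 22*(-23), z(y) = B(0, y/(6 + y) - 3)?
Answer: 2024/5 ≈ 404.80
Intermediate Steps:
z(y) = -3 + y/(6 + y) (z(y) = y/(6 + y) - 3 = -3 + y/(6 + y))
V = -506
V/z(-14 - 1*0) = -506*(6 + (-14 - 1*0))/(2*(-9 - (-14 - 1*0))) = -506*(6 + (-14 + 0))/(2*(-9 - (-14 + 0))) = -506*(6 - 14)/(2*(-9 - 1*(-14))) = -506*(-4/(-9 + 14)) = -506/(2*(-⅛)*5) = -506/(-5/4) = -506*(-⅘) = 2024/5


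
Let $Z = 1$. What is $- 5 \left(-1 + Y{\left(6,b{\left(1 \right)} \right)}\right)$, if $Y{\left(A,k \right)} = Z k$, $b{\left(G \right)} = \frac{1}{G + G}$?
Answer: $\frac{5}{2} \approx 2.5$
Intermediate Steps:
$b{\left(G \right)} = \frac{1}{2 G}$
$Y{\left(A,k \right)} = k$ ($Y{\left(A,k \right)} = 1 k = k$)
$- 5 \left(-1 + Y{\left(6,b{\left(1 \right)} \right)}\right) = - 5 \left(-1 + \frac{1}{2 \cdot 1}\right) = - 5 \left(-1 + \frac{1}{2} \cdot 1\right) = - 5 \left(-1 + \frac{1}{2}\right) = \left(-5\right) \left(- \frac{1}{2}\right) = \frac{5}{2}$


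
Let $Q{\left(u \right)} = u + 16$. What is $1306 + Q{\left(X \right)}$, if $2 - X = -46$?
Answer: $1370$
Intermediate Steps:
$X = 48$ ($X = 2 - -46 = 2 + 46 = 48$)
$Q{\left(u \right)} = 16 + u$
$1306 + Q{\left(X \right)} = 1306 + \left(16 + 48\right) = 1306 + 64 = 1370$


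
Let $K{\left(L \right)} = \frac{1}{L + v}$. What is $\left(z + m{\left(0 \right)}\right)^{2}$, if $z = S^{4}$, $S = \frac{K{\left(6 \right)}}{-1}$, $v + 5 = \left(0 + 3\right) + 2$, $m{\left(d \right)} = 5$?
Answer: $\frac{42003361}{1679616} \approx 25.008$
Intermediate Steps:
$v = 0$ ($v = -5 + \left(\left(0 + 3\right) + 2\right) = -5 + \left(3 + 2\right) = -5 + 5 = 0$)
$K{\left(L \right)} = \frac{1}{L}$ ($K{\left(L \right)} = \frac{1}{L + 0} = \frac{1}{L}$)
$S = - \frac{1}{6}$ ($S = \frac{1}{6 \left(-1\right)} = \frac{1}{6} \left(-1\right) = - \frac{1}{6} \approx -0.16667$)
$z = \frac{1}{1296}$ ($z = \left(- \frac{1}{6}\right)^{4} = \frac{1}{1296} \approx 0.0007716$)
$\left(z + m{\left(0 \right)}\right)^{2} = \left(\frac{1}{1296} + 5\right)^{2} = \left(\frac{6481}{1296}\right)^{2} = \frac{42003361}{1679616}$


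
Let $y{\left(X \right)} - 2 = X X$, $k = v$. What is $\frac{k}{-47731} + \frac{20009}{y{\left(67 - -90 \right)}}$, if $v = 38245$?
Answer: $\frac{1115644}{106965171} \approx 0.01043$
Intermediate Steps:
$k = 38245$
$y{\left(X \right)} = 2 + X^{2}$ ($y{\left(X \right)} = 2 + X X = 2 + X^{2}$)
$\frac{k}{-47731} + \frac{20009}{y{\left(67 - -90 \right)}} = \frac{38245}{-47731} + \frac{20009}{2 + \left(67 - -90\right)^{2}} = 38245 \left(- \frac{1}{47731}\right) + \frac{20009}{2 + \left(67 + 90\right)^{2}} = - \frac{38245}{47731} + \frac{20009}{2 + 157^{2}} = - \frac{38245}{47731} + \frac{20009}{2 + 24649} = - \frac{38245}{47731} + \frac{20009}{24651} = - \frac{38245}{47731} + 20009 \cdot \frac{1}{24651} = - \frac{38245}{47731} + \frac{1819}{2241} = \frac{1115644}{106965171}$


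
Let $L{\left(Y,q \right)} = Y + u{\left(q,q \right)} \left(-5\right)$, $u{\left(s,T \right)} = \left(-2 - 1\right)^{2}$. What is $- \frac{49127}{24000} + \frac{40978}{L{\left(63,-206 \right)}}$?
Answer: $\frac{163764619}{72000} \approx 2274.5$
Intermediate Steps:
$u{\left(s,T \right)} = 9$ ($u{\left(s,T \right)} = \left(-3\right)^{2} = 9$)
$L{\left(Y,q \right)} = -45 + Y$ ($L{\left(Y,q \right)} = Y + 9 \left(-5\right) = Y - 45 = -45 + Y$)
$- \frac{49127}{24000} + \frac{40978}{L{\left(63,-206 \right)}} = - \frac{49127}{24000} + \frac{40978}{-45 + 63} = \left(-49127\right) \frac{1}{24000} + \frac{40978}{18} = - \frac{49127}{24000} + 40978 \cdot \frac{1}{18} = - \frac{49127}{24000} + \frac{20489}{9} = \frac{163764619}{72000}$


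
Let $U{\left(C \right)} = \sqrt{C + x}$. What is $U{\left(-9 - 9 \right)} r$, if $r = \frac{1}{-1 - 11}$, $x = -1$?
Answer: $- \frac{i \sqrt{19}}{12} \approx - 0.36324 i$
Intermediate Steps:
$r = - \frac{1}{12}$ ($r = \frac{1}{-12} = - \frac{1}{12} \approx -0.083333$)
$U{\left(C \right)} = \sqrt{-1 + C}$ ($U{\left(C \right)} = \sqrt{C - 1} = \sqrt{-1 + C}$)
$U{\left(-9 - 9 \right)} r = \sqrt{-1 - 18} \left(- \frac{1}{12}\right) = \sqrt{-19} \left(- \frac{1}{12}\right) = i \sqrt{19} \left(- \frac{1}{12}\right) = - \frac{i \sqrt{19}}{12}$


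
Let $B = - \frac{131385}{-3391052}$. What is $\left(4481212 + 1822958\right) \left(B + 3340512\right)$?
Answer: $\frac{35706346161840918765}{1695526} \approx 2.1059 \cdot 10^{13}$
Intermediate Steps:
$B = \frac{131385}{3391052}$ ($B = \left(-131385\right) \left(- \frac{1}{3391052}\right) = \frac{131385}{3391052} \approx 0.038745$)
$\left(4481212 + 1822958\right) \left(B + 3340512\right) = \left(4481212 + 1822958\right) \left(\frac{131385}{3391052} + 3340512\right) = 6304170 \cdot \frac{11327850030009}{3391052} = \frac{35706346161840918765}{1695526}$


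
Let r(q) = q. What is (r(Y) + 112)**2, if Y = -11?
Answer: 10201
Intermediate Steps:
(r(Y) + 112)**2 = (-11 + 112)**2 = 101**2 = 10201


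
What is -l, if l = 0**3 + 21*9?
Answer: -189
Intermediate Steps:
l = 189 (l = 0 + 189 = 189)
-l = -1*189 = -189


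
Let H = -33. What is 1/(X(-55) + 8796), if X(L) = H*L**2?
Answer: -1/91029 ≈ -1.0986e-5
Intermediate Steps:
X(L) = -33*L**2
1/(X(-55) + 8796) = 1/(-33*(-55)**2 + 8796) = 1/(-33*3025 + 8796) = 1/(-99825 + 8796) = 1/(-91029) = -1/91029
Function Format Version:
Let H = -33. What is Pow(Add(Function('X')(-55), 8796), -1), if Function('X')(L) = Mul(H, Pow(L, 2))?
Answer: Rational(-1, 91029) ≈ -1.0986e-5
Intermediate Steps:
Function('X')(L) = Mul(-33, Pow(L, 2))
Pow(Add(Function('X')(-55), 8796), -1) = Pow(Add(Mul(-33, Pow(-55, 2)), 8796), -1) = Pow(Add(Mul(-33, 3025), 8796), -1) = Pow(Add(-99825, 8796), -1) = Pow(-91029, -1) = Rational(-1, 91029)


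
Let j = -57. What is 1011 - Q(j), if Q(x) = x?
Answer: 1068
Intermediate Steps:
1011 - Q(j) = 1011 - 1*(-57) = 1011 + 57 = 1068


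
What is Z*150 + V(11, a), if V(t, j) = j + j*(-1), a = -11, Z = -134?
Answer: -20100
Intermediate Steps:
V(t, j) = 0 (V(t, j) = j - j = 0)
Z*150 + V(11, a) = -134*150 + 0 = -20100 + 0 = -20100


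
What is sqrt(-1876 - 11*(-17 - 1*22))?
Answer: I*sqrt(1447) ≈ 38.039*I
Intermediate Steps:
sqrt(-1876 - 11*(-17 - 1*22)) = sqrt(-1876 - 11*(-17 - 22)) = sqrt(-1876 - 11*(-39)) = sqrt(-1876 + 429) = sqrt(-1447) = I*sqrt(1447)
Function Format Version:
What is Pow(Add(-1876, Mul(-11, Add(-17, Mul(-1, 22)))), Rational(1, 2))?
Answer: Mul(I, Pow(1447, Rational(1, 2))) ≈ Mul(38.039, I)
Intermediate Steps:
Pow(Add(-1876, Mul(-11, Add(-17, Mul(-1, 22)))), Rational(1, 2)) = Pow(Add(-1876, Mul(-11, Add(-17, -22))), Rational(1, 2)) = Pow(Add(-1876, Mul(-11, -39)), Rational(1, 2)) = Pow(Add(-1876, 429), Rational(1, 2)) = Pow(-1447, Rational(1, 2)) = Mul(I, Pow(1447, Rational(1, 2)))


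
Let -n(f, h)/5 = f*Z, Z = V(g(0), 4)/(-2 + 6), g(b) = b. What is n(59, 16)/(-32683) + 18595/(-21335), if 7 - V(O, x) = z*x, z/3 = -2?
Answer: -447170593/557833444 ≈ -0.80162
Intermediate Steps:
z = -6 (z = 3*(-2) = -6)
V(O, x) = 7 + 6*x (V(O, x) = 7 - (-6)*x = 7 + 6*x)
Z = 31/4 (Z = (7 + 6*4)/(-2 + 6) = (7 + 24)/4 = 31*(¼) = 31/4 ≈ 7.7500)
n(f, h) = -155*f/4 (n(f, h) = -5*f*31/4 = -155*f/4)
n(59, 16)/(-32683) + 18595/(-21335) = -155/4*59/(-32683) + 18595/(-21335) = -9145/4*(-1/32683) + 18595*(-1/21335) = 9145/130732 - 3719/4267 = -447170593/557833444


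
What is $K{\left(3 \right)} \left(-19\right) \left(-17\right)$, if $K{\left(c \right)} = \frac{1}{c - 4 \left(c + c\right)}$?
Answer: $- \frac{323}{21} \approx -15.381$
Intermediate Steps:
$K{\left(c \right)} = - \frac{1}{7 c}$ ($K{\left(c \right)} = \frac{1}{c - 4 \cdot 2 c} = \frac{1}{c - 8 c} = \frac{1}{\left(-7\right) c} = - \frac{1}{7 c}$)
$K{\left(3 \right)} \left(-19\right) \left(-17\right) = - \frac{1}{7 \cdot 3} \left(-19\right) \left(-17\right) = \left(- \frac{1}{7}\right) \frac{1}{3} \left(-19\right) \left(-17\right) = \left(- \frac{1}{21}\right) \left(-19\right) \left(-17\right) = \frac{19}{21} \left(-17\right) = - \frac{323}{21}$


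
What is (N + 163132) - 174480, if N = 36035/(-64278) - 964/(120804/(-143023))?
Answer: -6604978793875/647086626 ≈ -10207.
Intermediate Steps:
N = 738160237973/647086626 (N = 36035*(-1/64278) - 964/(120804*(-1/143023)) = -36035/64278 - 964/(-120804/143023) = -36035/64278 - 964*(-143023/120804) = -36035/64278 + 34468543/30201 = 738160237973/647086626 ≈ 1140.7)
(N + 163132) - 174480 = (738160237973/647086626 + 163132) - 174480 = 106298695710605/647086626 - 174480 = -6604978793875/647086626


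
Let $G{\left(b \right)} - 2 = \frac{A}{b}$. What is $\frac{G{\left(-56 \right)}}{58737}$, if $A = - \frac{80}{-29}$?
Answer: $\frac{132}{3974537} \approx 3.3211 \cdot 10^{-5}$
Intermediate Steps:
$A = \frac{80}{29}$ ($A = \left(-80\right) \left(- \frac{1}{29}\right) = \frac{80}{29} \approx 2.7586$)
$G{\left(b \right)} = 2 + \frac{80}{29 b}$
$\frac{G{\left(-56 \right)}}{58737} = \frac{2 + \frac{80}{29 \left(-56\right)}}{58737} = \left(2 + \frac{80}{29} \left(- \frac{1}{56}\right)\right) \frac{1}{58737} = \left(2 - \frac{10}{203}\right) \frac{1}{58737} = \frac{396}{203} \cdot \frac{1}{58737} = \frac{132}{3974537}$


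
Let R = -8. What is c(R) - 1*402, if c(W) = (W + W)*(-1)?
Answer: -386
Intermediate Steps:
c(W) = -2*W (c(W) = (2*W)*(-1) = -2*W)
c(R) - 1*402 = -2*(-8) - 1*402 = 16 - 402 = -386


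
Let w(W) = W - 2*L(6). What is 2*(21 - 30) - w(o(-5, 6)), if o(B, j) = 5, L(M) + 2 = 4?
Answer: -19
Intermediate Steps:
L(M) = 2 (L(M) = -2 + 4 = 2)
w(W) = -4 + W (w(W) = W - 2*2 = W - 4 = -4 + W)
2*(21 - 30) - w(o(-5, 6)) = 2*(21 - 30) - (-4 + 5) = 2*(-9) - 1*1 = -18 - 1 = -19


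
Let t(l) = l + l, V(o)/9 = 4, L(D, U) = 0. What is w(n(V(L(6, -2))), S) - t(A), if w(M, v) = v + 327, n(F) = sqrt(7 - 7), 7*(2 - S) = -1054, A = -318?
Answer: 7809/7 ≈ 1115.6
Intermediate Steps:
S = 1068/7 (S = 2 - 1/7*(-1054) = 2 + 1054/7 = 1068/7 ≈ 152.57)
V(o) = 36 (V(o) = 9*4 = 36)
n(F) = 0 (n(F) = sqrt(0) = 0)
w(M, v) = 327 + v
t(l) = 2*l
w(n(V(L(6, -2))), S) - t(A) = (327 + 1068/7) - 2*(-318) = 3357/7 - 1*(-636) = 3357/7 + 636 = 7809/7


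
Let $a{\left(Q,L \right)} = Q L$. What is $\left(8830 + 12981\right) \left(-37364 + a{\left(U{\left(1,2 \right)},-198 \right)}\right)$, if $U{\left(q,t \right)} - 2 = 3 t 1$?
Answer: $-849494828$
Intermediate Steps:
$U{\left(q,t \right)} = 2 + 3 t$ ($U{\left(q,t \right)} = 2 + 3 t 1 = 2 + 3 t$)
$a{\left(Q,L \right)} = L Q$
$\left(8830 + 12981\right) \left(-37364 + a{\left(U{\left(1,2 \right)},-198 \right)}\right) = \left(8830 + 12981\right) \left(-37364 - 198 \left(2 + 3 \cdot 2\right)\right) = 21811 \left(-37364 - 198 \left(2 + 6\right)\right) = 21811 \left(-37364 - 1584\right) = 21811 \left(-38948\right) = -849494828$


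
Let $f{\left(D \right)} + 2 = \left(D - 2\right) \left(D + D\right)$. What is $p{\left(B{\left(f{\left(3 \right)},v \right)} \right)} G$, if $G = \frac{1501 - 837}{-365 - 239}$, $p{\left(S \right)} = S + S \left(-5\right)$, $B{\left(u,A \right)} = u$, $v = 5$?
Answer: $\frac{2656}{151} \approx 17.589$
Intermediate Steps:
$f{\left(D \right)} = -2 + 2 D \left(-2 + D\right)$ ($f{\left(D \right)} = -2 + \left(D - 2\right) \left(D + D\right) = -2 + \left(-2 + D\right) 2 D = -2 + 2 D \left(-2 + D\right)$)
$p{\left(S \right)} = - 4 S$ ($p{\left(S \right)} = S - 5 S = - 4 S$)
$G = - \frac{166}{151}$ ($G = \frac{664}{-604} = 664 \left(- \frac{1}{604}\right) = - \frac{166}{151} \approx -1.0993$)
$p{\left(B{\left(f{\left(3 \right)},v \right)} \right)} G = - 4 \left(-2 - 12 + 2 \cdot 3^{2}\right) \left(- \frac{166}{151}\right) = - 4 \left(-2 - 12 + 2 \cdot 9\right) \left(- \frac{166}{151}\right) = - 4 \left(-2 - 12 + 18\right) \left(- \frac{166}{151}\right) = \left(-4\right) 4 \left(- \frac{166}{151}\right) = \left(-16\right) \left(- \frac{166}{151}\right) = \frac{2656}{151}$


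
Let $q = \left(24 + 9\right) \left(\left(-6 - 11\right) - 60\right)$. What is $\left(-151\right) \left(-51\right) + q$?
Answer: $5160$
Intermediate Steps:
$q = -2541$ ($q = 33 \left(\left(-6 - 11\right) - 60\right) = 33 \left(-17 - 60\right) = 33 \left(-77\right) = -2541$)
$\left(-151\right) \left(-51\right) + q = \left(-151\right) \left(-51\right) - 2541 = 7701 - 2541 = 5160$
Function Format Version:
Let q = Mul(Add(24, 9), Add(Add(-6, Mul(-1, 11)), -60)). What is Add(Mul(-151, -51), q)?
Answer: 5160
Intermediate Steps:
q = -2541 (q = Mul(33, Add(Add(-6, -11), -60)) = Mul(33, Add(-17, -60)) = Mul(33, -77) = -2541)
Add(Mul(-151, -51), q) = Add(Mul(-151, -51), -2541) = Add(7701, -2541) = 5160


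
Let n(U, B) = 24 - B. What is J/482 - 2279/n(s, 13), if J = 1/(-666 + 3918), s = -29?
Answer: -3572250445/17242104 ≈ -207.18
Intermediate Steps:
J = 1/3252 ≈ 0.00030750
J/482 - 2279/n(s, 13) = (1/3252)/482 - 2279/(24 - 1*13) = (1/3252)*(1/482) - 2279/(24 - 13) = 1/1567464 - 2279/11 = -3572250445/17242104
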